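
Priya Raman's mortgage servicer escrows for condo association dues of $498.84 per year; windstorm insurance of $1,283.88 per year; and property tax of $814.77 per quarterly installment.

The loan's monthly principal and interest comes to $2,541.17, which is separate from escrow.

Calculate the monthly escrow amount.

$420.15

Condo association dues — $498.84
Windstorm insurance — $1,283.88
Property tax — $814.77 × 4 = $3,259.08
Combined annual = $498.84 + $1,283.88 + $3,259.08 = $5,041.80
Monthly = $5,041.80 ÷ 12 = $420.15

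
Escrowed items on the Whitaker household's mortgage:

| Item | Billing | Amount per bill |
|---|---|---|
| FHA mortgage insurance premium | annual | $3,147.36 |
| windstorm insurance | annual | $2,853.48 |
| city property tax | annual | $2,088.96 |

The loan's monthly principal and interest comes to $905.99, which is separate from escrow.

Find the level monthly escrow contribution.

$674.15

FHA mortgage insurance premium = $3,147.36 per year
Windstorm insurance = $2,853.48 per year
City property tax = $2,088.96 per year
Yearly total = $8,089.80
Per month = $8,089.80 ÷ 12 = $674.15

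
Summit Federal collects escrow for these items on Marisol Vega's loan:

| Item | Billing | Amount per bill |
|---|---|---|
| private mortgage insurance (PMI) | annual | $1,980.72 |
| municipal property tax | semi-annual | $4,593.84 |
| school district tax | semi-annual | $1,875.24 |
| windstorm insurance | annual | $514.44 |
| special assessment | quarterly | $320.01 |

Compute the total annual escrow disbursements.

Private mortgage insurance (PMI) — $1,980.72 per year
Municipal property tax — $4,593.84 × 2 = $9,187.68 per year
School district tax — $1,875.24 × 2 = $3,750.48 per year
Windstorm insurance — $514.44 per year
Special assessment — $320.01 × 4 = $1,280.04 per year
Combined annual = $1,980.72 + $9,187.68 + $3,750.48 + $514.44 + $1,280.04 = $16,713.36

$16,713.36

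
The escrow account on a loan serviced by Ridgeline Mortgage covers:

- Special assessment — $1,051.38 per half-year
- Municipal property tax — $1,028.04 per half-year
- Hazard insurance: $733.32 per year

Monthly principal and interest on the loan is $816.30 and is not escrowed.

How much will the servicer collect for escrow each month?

Special assessment — $1,051.38 × 2 = $2,102.76 annually
Municipal property tax — $1,028.04 × 2 = $2,056.08 annually
Hazard insurance — $733.32 annually
Total per year = $4,892.16
Monthly escrow = $4,892.16 ÷ 12 = $407.68

$407.68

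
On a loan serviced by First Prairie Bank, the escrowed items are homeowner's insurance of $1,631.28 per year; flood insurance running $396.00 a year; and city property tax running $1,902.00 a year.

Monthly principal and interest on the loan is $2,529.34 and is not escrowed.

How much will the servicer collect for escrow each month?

Homeowner's insurance — $1,631.28 per year
Flood insurance — $396.00 per year
City property tax — $1,902.00 per year
Combined annual = $1,631.28 + $396.00 + $1,902.00 = $3,929.28
Monthly = $3,929.28 / 12 = $327.44

$327.44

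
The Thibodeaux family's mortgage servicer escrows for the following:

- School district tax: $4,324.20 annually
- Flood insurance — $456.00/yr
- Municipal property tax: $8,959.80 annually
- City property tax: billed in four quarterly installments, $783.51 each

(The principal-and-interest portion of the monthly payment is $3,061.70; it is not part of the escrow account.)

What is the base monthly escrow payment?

School district tax: $4,324.20 per year
Flood insurance: $456.00 per year
Municipal property tax: $8,959.80 per year
City property tax: $783.51 × 4 = $3,134.04 per year
Combined annual = $16,874.04
Monthly escrow = $16,874.04 ÷ 12 = $1,406.17

$1,406.17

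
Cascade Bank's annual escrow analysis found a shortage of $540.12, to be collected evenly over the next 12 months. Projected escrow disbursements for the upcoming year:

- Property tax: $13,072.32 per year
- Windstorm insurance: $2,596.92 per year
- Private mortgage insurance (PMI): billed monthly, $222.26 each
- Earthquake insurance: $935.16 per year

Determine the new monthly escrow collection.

$1,650.97

Property tax — $13,072.32 annually
Windstorm insurance — $2,596.92 annually
Private mortgage insurance (PMI) — $222.26 × 12 = $2,667.12 annually
Earthquake insurance — $935.16 annually
Total annual escrow = $13,072.32 + $2,596.92 + $2,667.12 + $935.16 = $19,271.52
Per month = $19,271.52 / 12 = $1,605.96
Shortage spread = $540.12 / 12 = $45.01/mo
Adjusted monthly = $1,605.96 + $45.01 = $1,650.97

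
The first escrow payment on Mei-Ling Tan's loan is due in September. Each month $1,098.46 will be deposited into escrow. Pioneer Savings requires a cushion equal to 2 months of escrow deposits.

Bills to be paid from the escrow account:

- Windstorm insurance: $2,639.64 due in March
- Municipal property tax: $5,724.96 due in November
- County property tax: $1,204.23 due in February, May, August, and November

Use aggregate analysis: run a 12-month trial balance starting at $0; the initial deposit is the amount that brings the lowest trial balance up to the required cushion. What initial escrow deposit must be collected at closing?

$5,830.73

Cushion = 2 × $1,098.46 = $2,196.92
Trial balance (start $0, +$1,098.46 each month, − disbursements):
  Sep: +$1,098.46 → $1,098.46
  Oct: +$1,098.46 → $2,196.92
  Nov: +$1,098.46 − $6,929.19 → -$3,633.81
  Dec: +$1,098.46 → -$2,535.35
  Jan: +$1,098.46 → -$1,436.89
  Feb: +$1,098.46 − $1,204.23 → -$1,542.66
  Mar: +$1,098.46 − $2,639.64 → -$3,083.84
  Apr: +$1,098.46 → -$1,985.38
  May: +$1,098.46 − $1,204.23 → -$2,091.15
  Jun: +$1,098.46 → -$992.69
  Jul: +$1,098.46 → $105.77
  Aug: +$1,098.46 − $1,204.23 → $0.00
Lowest trial balance = -$3,633.81 (Nov)
Initial deposit = cushion − low point = $2,196.92 − (-$3,633.81) = $5,830.73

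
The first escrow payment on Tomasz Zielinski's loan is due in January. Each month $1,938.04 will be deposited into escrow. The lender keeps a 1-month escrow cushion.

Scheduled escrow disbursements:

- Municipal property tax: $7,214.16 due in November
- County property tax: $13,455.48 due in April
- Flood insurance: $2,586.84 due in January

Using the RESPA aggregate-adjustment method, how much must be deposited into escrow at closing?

$10,228.20

Cushion = 1 × $1,938.04 = $1,938.04
Trial balance (start $0, +$1,938.04 each month, − disbursements):
  Jan: +$1,938.04 − $2,586.84 → -$648.80
  Feb: +$1,938.04 → $1,289.24
  Mar: +$1,938.04 → $3,227.28
  Apr: +$1,938.04 − $13,455.48 → -$8,290.16
  May: +$1,938.04 → -$6,352.12
  Jun: +$1,938.04 → -$4,414.08
  Jul: +$1,938.04 → -$2,476.04
  Aug: +$1,938.04 → -$538.00
  Sep: +$1,938.04 → $1,400.04
  Oct: +$1,938.04 → $3,338.08
  Nov: +$1,938.04 − $7,214.16 → -$1,938.04
  Dec: +$1,938.04 → $0.00
Lowest trial balance = -$8,290.16 (Apr)
Initial deposit = cushion − low point = $1,938.04 − (-$8,290.16) = $10,228.20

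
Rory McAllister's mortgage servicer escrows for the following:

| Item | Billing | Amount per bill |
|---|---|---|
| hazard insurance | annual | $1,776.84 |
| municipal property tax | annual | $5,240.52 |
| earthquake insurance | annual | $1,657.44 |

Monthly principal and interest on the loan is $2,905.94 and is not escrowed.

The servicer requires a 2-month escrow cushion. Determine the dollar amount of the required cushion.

Hazard insurance — $1,776.84 annually
Municipal property tax — $5,240.52 annually
Earthquake insurance — $1,657.44 annually
Yearly total = $8,674.80
Per month = $8,674.80 / 12 = $722.90
Required cushion = 2 × $722.90 = $1,445.80

$1,445.80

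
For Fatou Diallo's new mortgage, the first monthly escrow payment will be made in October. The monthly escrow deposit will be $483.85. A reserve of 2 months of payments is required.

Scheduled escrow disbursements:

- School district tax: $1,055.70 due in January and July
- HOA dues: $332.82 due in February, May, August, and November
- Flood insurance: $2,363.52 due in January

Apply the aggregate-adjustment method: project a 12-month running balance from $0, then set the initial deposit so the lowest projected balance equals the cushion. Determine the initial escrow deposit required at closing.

Cushion = 2 × $483.85 = $967.70
Trial balance (start $0, +$483.85 each month, − disbursements):
  Oct: +$483.85 → $483.85
  Nov: +$483.85 − $332.82 → $634.88
  Dec: +$483.85 → $1,118.73
  Jan: +$483.85 − $3,419.22 → -$1,816.64
  Feb: +$483.85 − $332.82 → -$1,665.61
  Mar: +$483.85 → -$1,181.76
  Apr: +$483.85 → -$697.91
  May: +$483.85 − $332.82 → -$546.88
  Jun: +$483.85 → -$63.03
  Jul: +$483.85 − $1,055.70 → -$634.88
  Aug: +$483.85 − $332.82 → -$483.85
  Sep: +$483.85 → $0.00
Lowest trial balance = -$1,816.64 (Jan)
Initial deposit = cushion − low point = $967.70 − (-$1,816.64) = $2,784.34

$2,784.34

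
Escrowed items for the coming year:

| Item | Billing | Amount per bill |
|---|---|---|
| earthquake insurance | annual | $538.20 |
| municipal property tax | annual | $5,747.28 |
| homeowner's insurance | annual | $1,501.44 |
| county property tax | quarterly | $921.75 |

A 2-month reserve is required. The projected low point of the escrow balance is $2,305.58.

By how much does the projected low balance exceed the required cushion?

Earthquake insurance — $538.20 per year
Municipal property tax — $5,747.28 per year
Homeowner's insurance — $1,501.44 per year
County property tax — $921.75 × 4 = $3,687.00 per year
Yearly total = $538.20 + $5,747.28 + $1,501.44 + $3,687.00 = $11,473.92
Monthly = $11,473.92 / 12 = $956.16
Required reserve = 2 × $956.16 = $1,912.32
Surplus = $2,305.58 − $1,912.32 = $393.26

$393.26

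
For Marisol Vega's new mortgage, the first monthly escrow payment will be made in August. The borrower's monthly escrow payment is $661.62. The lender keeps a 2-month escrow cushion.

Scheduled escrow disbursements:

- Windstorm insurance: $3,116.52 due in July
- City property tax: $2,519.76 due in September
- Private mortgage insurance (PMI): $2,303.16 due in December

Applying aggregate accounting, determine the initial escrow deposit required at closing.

Cushion = 2 × $661.62 = $1,323.24
Trial balance (start $0, +$661.62 each month, − disbursements):
  Aug: +$661.62 → $661.62
  Sep: +$661.62 − $2,519.76 → -$1,196.52
  Oct: +$661.62 → -$534.90
  Nov: +$661.62 → $126.72
  Dec: +$661.62 − $2,303.16 → -$1,514.82
  Jan: +$661.62 → -$853.20
  Feb: +$661.62 → -$191.58
  Mar: +$661.62 → $470.04
  Apr: +$661.62 → $1,131.66
  May: +$661.62 → $1,793.28
  Jun: +$661.62 → $2,454.90
  Jul: +$661.62 − $3,116.52 → $0.00
Lowest trial balance = -$1,514.82 (Dec)
Initial deposit = cushion − low point = $1,323.24 − (-$1,514.82) = $2,838.06

$2,838.06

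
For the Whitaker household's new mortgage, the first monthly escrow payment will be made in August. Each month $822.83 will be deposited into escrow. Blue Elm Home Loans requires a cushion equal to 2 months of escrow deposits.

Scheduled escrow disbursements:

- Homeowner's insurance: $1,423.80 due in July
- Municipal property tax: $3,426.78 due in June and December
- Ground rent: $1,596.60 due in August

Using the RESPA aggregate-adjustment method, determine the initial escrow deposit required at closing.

Cushion = 2 × $822.83 = $1,645.66
Trial balance (start $0, +$822.83 each month, − disbursements):
  Aug: +$822.83 − $1,596.60 → -$773.77
  Sep: +$822.83 → $49.06
  Oct: +$822.83 → $871.89
  Nov: +$822.83 → $1,694.72
  Dec: +$822.83 − $3,426.78 → -$909.23
  Jan: +$822.83 → -$86.40
  Feb: +$822.83 → $736.43
  Mar: +$822.83 → $1,559.26
  Apr: +$822.83 → $2,382.09
  May: +$822.83 → $3,204.92
  Jun: +$822.83 − $3,426.78 → $600.97
  Jul: +$822.83 − $1,423.80 → $0.00
Lowest trial balance = -$909.23 (Dec)
Initial deposit = cushion − low point = $1,645.66 − (-$909.23) = $2,554.89

$2,554.89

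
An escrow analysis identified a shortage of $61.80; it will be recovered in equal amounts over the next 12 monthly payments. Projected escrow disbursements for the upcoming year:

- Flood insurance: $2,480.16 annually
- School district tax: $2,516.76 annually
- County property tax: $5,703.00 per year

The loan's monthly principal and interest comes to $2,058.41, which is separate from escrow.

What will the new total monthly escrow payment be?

$896.81

Flood insurance: $2,480.16 annually
School district tax: $2,516.76 annually
County property tax: $5,703.00 annually
Combined annual = $2,480.16 + $2,516.76 + $5,703.00 = $10,699.92
Monthly = $10,699.92 / 12 = $891.66
Shortage per month = $61.80 ÷ 12 = $5.15
Adjusted monthly = $891.66 + $5.15 = $896.81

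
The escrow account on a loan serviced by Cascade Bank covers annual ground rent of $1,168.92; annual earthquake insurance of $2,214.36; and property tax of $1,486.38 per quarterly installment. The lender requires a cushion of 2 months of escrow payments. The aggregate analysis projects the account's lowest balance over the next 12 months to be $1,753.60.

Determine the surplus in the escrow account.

$198.80

Ground rent — $1,168.92 annually
Earthquake insurance — $2,214.36 annually
Property tax — $1,486.38 × 4 = $5,945.52 annually
Total per year = $1,168.92 + $2,214.36 + $5,945.52 = $9,328.80
Base monthly escrow = $9,328.80 / 12 = $777.40
Required cushion = 2 × $777.40 = $1,554.80
Surplus = $1,753.60 − $1,554.80 = $198.80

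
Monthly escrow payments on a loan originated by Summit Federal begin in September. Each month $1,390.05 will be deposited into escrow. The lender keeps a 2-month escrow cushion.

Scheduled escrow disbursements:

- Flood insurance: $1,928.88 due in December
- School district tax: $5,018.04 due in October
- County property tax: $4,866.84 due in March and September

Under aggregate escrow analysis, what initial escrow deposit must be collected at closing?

Cushion = 2 × $1,390.05 = $2,780.10
Trial balance (start $0, +$1,390.05 each month, − disbursements):
  Sep: +$1,390.05 − $4,866.84 → -$3,476.79
  Oct: +$1,390.05 − $5,018.04 → -$7,104.78
  Nov: +$1,390.05 → -$5,714.73
  Dec: +$1,390.05 − $1,928.88 → -$6,253.56
  Jan: +$1,390.05 → -$4,863.51
  Feb: +$1,390.05 → -$3,473.46
  Mar: +$1,390.05 − $4,866.84 → -$6,950.25
  Apr: +$1,390.05 → -$5,560.20
  May: +$1,390.05 → -$4,170.15
  Jun: +$1,390.05 → -$2,780.10
  Jul: +$1,390.05 → -$1,390.05
  Aug: +$1,390.05 → $0.00
Lowest trial balance = -$7,104.78 (Oct)
Initial deposit = cushion − low point = $2,780.10 − (-$7,104.78) = $9,884.88

$9,884.88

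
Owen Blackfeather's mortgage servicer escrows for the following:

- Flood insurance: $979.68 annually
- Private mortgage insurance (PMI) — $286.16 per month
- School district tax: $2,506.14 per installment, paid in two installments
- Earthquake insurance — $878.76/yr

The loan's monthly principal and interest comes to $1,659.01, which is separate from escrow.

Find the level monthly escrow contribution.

Flood insurance — $979.68
Private mortgage insurance (PMI) — $286.16 × 12 = $3,433.92
School district tax — $2,506.14 × 2 = $5,012.28
Earthquake insurance — $878.76
Yearly total = $10,304.64
Base monthly escrow = $10,304.64 / 12 = $858.72

$858.72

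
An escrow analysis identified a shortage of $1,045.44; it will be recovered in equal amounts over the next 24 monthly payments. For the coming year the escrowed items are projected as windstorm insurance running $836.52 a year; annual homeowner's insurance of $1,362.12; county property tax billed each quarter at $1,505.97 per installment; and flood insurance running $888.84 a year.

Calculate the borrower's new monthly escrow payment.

$802.84

Windstorm insurance — $836.52 per year
Homeowner's insurance — $1,362.12 per year
County property tax — $1,505.97 × 4 = $6,023.88 per year
Flood insurance — $888.84 per year
Combined annual = $836.52 + $1,362.12 + $6,023.88 + $888.84 = $9,111.36
Monthly escrow = $9,111.36 / 12 = $759.28
Shortage per month = $1,045.44 / 24 = $43.56
Adjusted monthly = $759.28 + $43.56 = $802.84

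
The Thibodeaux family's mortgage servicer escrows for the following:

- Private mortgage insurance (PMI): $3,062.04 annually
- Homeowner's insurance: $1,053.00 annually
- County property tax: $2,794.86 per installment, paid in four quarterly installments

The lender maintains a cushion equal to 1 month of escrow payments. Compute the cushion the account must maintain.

$1,274.54

Private mortgage insurance (PMI) = $3,062.04/yr
Homeowner's insurance = $1,053.00/yr
County property tax = $2,794.86 × 4 = $11,179.44/yr
Combined annual = $15,294.48
Base monthly escrow = $15,294.48 / 12 = $1,274.54
Required cushion = 1 × $1,274.54 = $1,274.54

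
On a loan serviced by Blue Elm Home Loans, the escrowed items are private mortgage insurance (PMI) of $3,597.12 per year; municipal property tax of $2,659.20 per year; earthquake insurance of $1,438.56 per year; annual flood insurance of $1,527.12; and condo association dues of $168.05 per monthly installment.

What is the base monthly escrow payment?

$936.55

Private mortgage insurance (PMI): $3,597.12/yr
Municipal property tax: $2,659.20/yr
Earthquake insurance: $1,438.56/yr
Flood insurance: $1,527.12/yr
Condo association dues: $168.05 × 12 = $2,016.60/yr
Combined annual = $11,238.60
Monthly = $11,238.60 ÷ 12 = $936.55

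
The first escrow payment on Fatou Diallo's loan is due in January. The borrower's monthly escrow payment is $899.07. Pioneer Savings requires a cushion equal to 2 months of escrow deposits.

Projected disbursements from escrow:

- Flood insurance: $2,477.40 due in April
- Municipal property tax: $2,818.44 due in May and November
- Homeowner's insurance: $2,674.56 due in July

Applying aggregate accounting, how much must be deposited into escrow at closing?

Cushion = 2 × $899.07 = $1,798.14
Trial balance (start $0, +$899.07 each month, − disbursements):
  Jan: +$899.07 → $899.07
  Feb: +$899.07 → $1,798.14
  Mar: +$899.07 → $2,697.21
  Apr: +$899.07 − $2,477.40 → $1,118.88
  May: +$899.07 − $2,818.44 → -$800.49
  Jun: +$899.07 → $98.58
  Jul: +$899.07 − $2,674.56 → -$1,676.91
  Aug: +$899.07 → -$777.84
  Sep: +$899.07 → $121.23
  Oct: +$899.07 → $1,020.30
  Nov: +$899.07 − $2,818.44 → -$899.07
  Dec: +$899.07 → $0.00
Lowest trial balance = -$1,676.91 (Jul)
Initial deposit = cushion − low point = $1,798.14 − (-$1,676.91) = $3,475.05

$3,475.05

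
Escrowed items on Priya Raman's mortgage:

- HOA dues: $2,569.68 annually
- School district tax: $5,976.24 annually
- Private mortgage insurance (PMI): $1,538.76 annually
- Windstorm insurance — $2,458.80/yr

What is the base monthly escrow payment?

$1,045.29

HOA dues — $2,569.68
School district tax — $5,976.24
Private mortgage insurance (PMI) — $1,538.76
Windstorm insurance — $2,458.80
Yearly total = $2,569.68 + $5,976.24 + $1,538.76 + $2,458.80 = $12,543.48
Monthly = $12,543.48 / 12 = $1,045.29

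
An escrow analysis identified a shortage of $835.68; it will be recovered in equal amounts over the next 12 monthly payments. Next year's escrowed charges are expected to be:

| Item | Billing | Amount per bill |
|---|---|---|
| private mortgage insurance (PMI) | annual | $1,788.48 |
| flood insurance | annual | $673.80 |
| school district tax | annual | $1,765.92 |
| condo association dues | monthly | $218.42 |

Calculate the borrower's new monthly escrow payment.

$640.41

Private mortgage insurance (PMI) — $1,788.48/yr
Flood insurance — $673.80/yr
School district tax — $1,765.92/yr
Condo association dues — $218.42 × 12 = $2,621.04/yr
Annual escrow total = $6,849.24
Per month = $6,849.24 / 12 = $570.77
Shortage per month = $835.68 ÷ 12 = $69.64
Adjusted monthly = $570.77 + $69.64 = $640.41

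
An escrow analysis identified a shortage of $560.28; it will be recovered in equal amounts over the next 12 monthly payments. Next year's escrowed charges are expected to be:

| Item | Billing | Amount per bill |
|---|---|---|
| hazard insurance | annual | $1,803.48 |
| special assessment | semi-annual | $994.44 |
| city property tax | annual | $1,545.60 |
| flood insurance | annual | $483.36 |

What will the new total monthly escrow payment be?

$531.80

Hazard insurance = $1,803.48/yr
Special assessment = $994.44 × 2 = $1,988.88/yr
City property tax = $1,545.60/yr
Flood insurance = $483.36/yr
Annual escrow total = $5,821.32
Monthly escrow = $5,821.32 / 12 = $485.11
Shortage per month = $560.28 / 12 = $46.69
New monthly escrow = $485.11 + $46.69 = $531.80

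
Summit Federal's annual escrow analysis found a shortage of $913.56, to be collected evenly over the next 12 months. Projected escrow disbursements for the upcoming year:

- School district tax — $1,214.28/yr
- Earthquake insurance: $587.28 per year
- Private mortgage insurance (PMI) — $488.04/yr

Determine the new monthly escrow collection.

$266.93

School district tax — $1,214.28 per year
Earthquake insurance — $587.28 per year
Private mortgage insurance (PMI) — $488.04 per year
Annual escrow total = $1,214.28 + $587.28 + $488.04 = $2,289.60
Base monthly escrow = $2,289.60 / 12 = $190.80
Monthly shortage recovery: $913.56 / 12 = $76.13
New monthly escrow = $190.80 + $76.13 = $266.93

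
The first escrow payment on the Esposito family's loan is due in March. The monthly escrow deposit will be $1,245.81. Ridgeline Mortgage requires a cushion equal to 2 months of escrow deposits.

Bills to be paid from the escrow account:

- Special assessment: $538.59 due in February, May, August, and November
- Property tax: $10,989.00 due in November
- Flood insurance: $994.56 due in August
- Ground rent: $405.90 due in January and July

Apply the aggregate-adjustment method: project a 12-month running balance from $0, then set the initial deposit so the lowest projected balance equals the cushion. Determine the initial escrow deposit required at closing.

$5,284.56

Cushion = 2 × $1,245.81 = $2,491.62
Trial balance (start $0, +$1,245.81 each month, − disbursements):
  Mar: +$1,245.81 → $1,245.81
  Apr: +$1,245.81 → $2,491.62
  May: +$1,245.81 − $538.59 → $3,198.84
  Jun: +$1,245.81 → $4,444.65
  Jul: +$1,245.81 − $405.90 → $5,284.56
  Aug: +$1,245.81 − $1,533.15 → $4,997.22
  Sep: +$1,245.81 → $6,243.03
  Oct: +$1,245.81 → $7,488.84
  Nov: +$1,245.81 − $11,527.59 → -$2,792.94
  Dec: +$1,245.81 → -$1,547.13
  Jan: +$1,245.81 − $405.90 → -$707.22
  Feb: +$1,245.81 − $538.59 → $0.00
Lowest trial balance = -$2,792.94 (Nov)
Initial deposit = cushion − low point = $2,491.62 − (-$2,792.94) = $5,284.56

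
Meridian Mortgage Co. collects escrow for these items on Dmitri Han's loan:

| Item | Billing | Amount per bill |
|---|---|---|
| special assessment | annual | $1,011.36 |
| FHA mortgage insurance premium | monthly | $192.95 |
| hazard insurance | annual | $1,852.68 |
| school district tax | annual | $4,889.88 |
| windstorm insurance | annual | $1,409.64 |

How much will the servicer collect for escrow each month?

$956.58

Special assessment = $1,011.36
FHA mortgage insurance premium = $192.95 × 12 = $2,315.40
Hazard insurance = $1,852.68
School district tax = $4,889.88
Windstorm insurance = $1,409.64
Total per year = $1,011.36 + $2,315.40 + $1,852.68 + $4,889.88 + $1,409.64 = $11,478.96
Monthly = $11,478.96 ÷ 12 = $956.58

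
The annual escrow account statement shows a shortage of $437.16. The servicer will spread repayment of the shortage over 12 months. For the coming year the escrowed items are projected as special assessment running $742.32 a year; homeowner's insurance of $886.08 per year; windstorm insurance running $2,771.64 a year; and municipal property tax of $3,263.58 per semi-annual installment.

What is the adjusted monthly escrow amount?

$947.03

Special assessment — $742.32/yr
Homeowner's insurance — $886.08/yr
Windstorm insurance — $2,771.64/yr
Municipal property tax — $3,263.58 × 2 = $6,527.16/yr
Annual escrow total = $10,927.20
Monthly = $10,927.20 / 12 = $910.60
Shortage spread = $437.16 ÷ 12 = $36.43/mo
Adjusted monthly = $910.60 + $36.43 = $947.03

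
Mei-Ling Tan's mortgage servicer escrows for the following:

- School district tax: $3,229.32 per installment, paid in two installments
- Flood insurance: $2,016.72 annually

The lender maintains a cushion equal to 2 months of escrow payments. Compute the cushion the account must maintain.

$1,412.56

School district tax: $3,229.32 × 2 = $6,458.64
Flood insurance: $2,016.72
Yearly total = $6,458.64 + $2,016.72 = $8,475.36
Monthly = $8,475.36 ÷ 12 = $706.28
Reserve = 2 × $706.28 = $1,412.56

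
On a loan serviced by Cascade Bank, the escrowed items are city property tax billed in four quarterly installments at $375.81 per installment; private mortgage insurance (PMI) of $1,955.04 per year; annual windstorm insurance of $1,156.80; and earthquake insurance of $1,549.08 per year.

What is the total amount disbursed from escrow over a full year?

$6,164.16

City property tax: $375.81 × 4 = $1,503.24 annually
Private mortgage insurance (PMI): $1,955.04 annually
Windstorm insurance: $1,156.80 annually
Earthquake insurance: $1,549.08 annually
Combined annual = $1,503.24 + $1,955.04 + $1,156.80 + $1,549.08 = $6,164.16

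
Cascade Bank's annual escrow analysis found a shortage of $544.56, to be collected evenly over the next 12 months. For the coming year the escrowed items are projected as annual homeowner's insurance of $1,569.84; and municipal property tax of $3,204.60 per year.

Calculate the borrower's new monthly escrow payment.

$443.25

Homeowner's insurance = $1,569.84/yr
Municipal property tax = $3,204.60/yr
Yearly total = $1,569.84 + $3,204.60 = $4,774.44
Per month = $4,774.44 ÷ 12 = $397.87
Shortage per month = $544.56 ÷ 12 = $45.38
New monthly escrow = $397.87 + $45.38 = $443.25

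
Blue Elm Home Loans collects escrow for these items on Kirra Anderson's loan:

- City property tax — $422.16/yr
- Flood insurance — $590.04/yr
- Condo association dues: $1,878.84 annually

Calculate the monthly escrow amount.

City property tax: $422.16
Flood insurance: $590.04
Condo association dues: $1,878.84
Total per year = $422.16 + $590.04 + $1,878.84 = $2,891.04
Monthly = $2,891.04 / 12 = $240.92

$240.92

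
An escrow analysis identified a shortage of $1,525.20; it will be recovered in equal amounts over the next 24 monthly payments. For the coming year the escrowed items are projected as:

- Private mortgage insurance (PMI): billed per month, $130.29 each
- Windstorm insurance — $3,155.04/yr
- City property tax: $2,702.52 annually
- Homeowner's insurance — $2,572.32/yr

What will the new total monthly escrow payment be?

$896.33

Private mortgage insurance (PMI) — $130.29 × 12 = $1,563.48/yr
Windstorm insurance — $3,155.04/yr
City property tax — $2,702.52/yr
Homeowner's insurance — $2,572.32/yr
Total annual escrow = $1,563.48 + $3,155.04 + $2,702.52 + $2,572.32 = $9,993.36
Base monthly escrow = $9,993.36 ÷ 12 = $832.78
Monthly shortage recovery: $1,525.20 ÷ 24 = $63.55
Adjusted monthly = $832.78 + $63.55 = $896.33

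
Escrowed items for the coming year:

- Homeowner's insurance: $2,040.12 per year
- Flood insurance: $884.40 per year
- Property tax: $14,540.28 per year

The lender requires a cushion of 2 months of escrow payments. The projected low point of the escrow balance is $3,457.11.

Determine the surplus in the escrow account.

Homeowner's insurance — $2,040.12/yr
Flood insurance — $884.40/yr
Property tax — $14,540.28/yr
Total per year = $2,040.12 + $884.40 + $14,540.28 = $17,464.80
Per month = $17,464.80 ÷ 12 = $1,455.40
Required cushion = 2 × $1,455.40 = $2,910.80
Surplus = $3,457.11 − $2,910.80 = $546.31

$546.31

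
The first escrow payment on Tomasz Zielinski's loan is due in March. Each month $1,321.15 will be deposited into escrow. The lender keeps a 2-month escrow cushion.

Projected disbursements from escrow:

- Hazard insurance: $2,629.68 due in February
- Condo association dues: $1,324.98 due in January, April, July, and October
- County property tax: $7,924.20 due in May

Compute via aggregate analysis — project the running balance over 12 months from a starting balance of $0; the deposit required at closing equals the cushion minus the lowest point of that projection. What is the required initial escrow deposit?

Cushion = 2 × $1,321.15 = $2,642.30
Trial balance (start $0, +$1,321.15 each month, − disbursements):
  Mar: +$1,321.15 → $1,321.15
  Apr: +$1,321.15 − $1,324.98 → $1,317.32
  May: +$1,321.15 − $7,924.20 → -$5,285.73
  Jun: +$1,321.15 → -$3,964.58
  Jul: +$1,321.15 − $1,324.98 → -$3,968.41
  Aug: +$1,321.15 → -$2,647.26
  Sep: +$1,321.15 → -$1,326.11
  Oct: +$1,321.15 − $1,324.98 → -$1,329.94
  Nov: +$1,321.15 → -$8.79
  Dec: +$1,321.15 → $1,312.36
  Jan: +$1,321.15 − $1,324.98 → $1,308.53
  Feb: +$1,321.15 − $2,629.68 → $0.00
Lowest trial balance = -$5,285.73 (May)
Initial deposit = cushion − low point = $2,642.30 − (-$5,285.73) = $7,928.03

$7,928.03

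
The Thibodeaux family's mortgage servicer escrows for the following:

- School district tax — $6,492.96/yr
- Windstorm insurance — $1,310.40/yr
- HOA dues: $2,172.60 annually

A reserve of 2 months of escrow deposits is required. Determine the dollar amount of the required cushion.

$1,662.66

School district tax = $6,492.96 annually
Windstorm insurance = $1,310.40 annually
HOA dues = $2,172.60 annually
Total annual escrow = $6,492.96 + $1,310.40 + $2,172.60 = $9,975.96
Per month = $9,975.96 / 12 = $831.33
Required cushion = 2 × $831.33 = $1,662.66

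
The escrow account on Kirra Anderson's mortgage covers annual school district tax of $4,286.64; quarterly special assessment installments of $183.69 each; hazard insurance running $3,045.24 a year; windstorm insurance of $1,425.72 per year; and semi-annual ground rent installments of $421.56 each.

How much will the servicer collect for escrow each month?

$861.29

School district tax = $4,286.64 per year
Special assessment = $183.69 × 4 = $734.76 per year
Hazard insurance = $3,045.24 per year
Windstorm insurance = $1,425.72 per year
Ground rent = $421.56 × 2 = $843.12 per year
Combined annual = $4,286.64 + $734.76 + $3,045.24 + $1,425.72 + $843.12 = $10,335.48
Base monthly escrow = $10,335.48 ÷ 12 = $861.29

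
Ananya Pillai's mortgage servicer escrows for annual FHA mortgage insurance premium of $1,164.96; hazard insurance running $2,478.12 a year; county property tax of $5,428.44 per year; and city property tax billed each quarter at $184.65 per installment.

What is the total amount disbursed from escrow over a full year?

FHA mortgage insurance premium: $1,164.96/yr
Hazard insurance: $2,478.12/yr
County property tax: $5,428.44/yr
City property tax: $184.65 × 4 = $738.60/yr
Combined annual = $1,164.96 + $2,478.12 + $5,428.44 + $738.60 = $9,810.12

$9,810.12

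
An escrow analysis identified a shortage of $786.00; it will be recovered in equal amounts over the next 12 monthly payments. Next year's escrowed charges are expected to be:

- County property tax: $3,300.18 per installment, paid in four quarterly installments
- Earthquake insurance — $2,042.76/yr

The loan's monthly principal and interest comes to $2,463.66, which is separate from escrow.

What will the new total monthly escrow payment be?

County property tax = $3,300.18 × 4 = $13,200.72 annually
Earthquake insurance = $2,042.76 annually
Combined annual = $13,200.72 + $2,042.76 = $15,243.48
Monthly = $15,243.48 ÷ 12 = $1,270.29
Shortage spread = $786.00 / 12 = $65.50/mo
New monthly escrow = $1,270.29 + $65.50 = $1,335.79

$1,335.79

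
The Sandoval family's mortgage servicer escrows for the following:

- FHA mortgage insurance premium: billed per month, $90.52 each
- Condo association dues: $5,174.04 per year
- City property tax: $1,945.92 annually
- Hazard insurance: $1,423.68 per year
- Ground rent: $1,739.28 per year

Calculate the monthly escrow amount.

$947.43

FHA mortgage insurance premium — $90.52 × 12 = $1,086.24/yr
Condo association dues — $5,174.04/yr
City property tax — $1,945.92/yr
Hazard insurance — $1,423.68/yr
Ground rent — $1,739.28/yr
Combined annual = $11,369.16
Base monthly escrow = $11,369.16 ÷ 12 = $947.43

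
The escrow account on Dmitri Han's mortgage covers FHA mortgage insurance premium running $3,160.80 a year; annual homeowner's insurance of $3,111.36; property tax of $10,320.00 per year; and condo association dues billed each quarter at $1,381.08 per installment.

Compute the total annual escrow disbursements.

$22,116.48

FHA mortgage insurance premium = $3,160.80/yr
Homeowner's insurance = $3,111.36/yr
Property tax = $10,320.00/yr
Condo association dues = $1,381.08 × 4 = $5,524.32/yr
Yearly total = $22,116.48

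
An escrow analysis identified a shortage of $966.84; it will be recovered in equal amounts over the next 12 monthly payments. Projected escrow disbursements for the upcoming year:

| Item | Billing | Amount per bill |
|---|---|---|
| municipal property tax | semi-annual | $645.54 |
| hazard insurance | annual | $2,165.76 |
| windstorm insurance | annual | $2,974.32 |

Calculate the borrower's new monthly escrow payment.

$616.50

Municipal property tax = $645.54 × 2 = $1,291.08/yr
Hazard insurance = $2,165.76/yr
Windstorm insurance = $2,974.32/yr
Annual escrow total = $1,291.08 + $2,165.76 + $2,974.32 = $6,431.16
Monthly escrow = $6,431.16 / 12 = $535.93
Shortage spread = $966.84 ÷ 12 = $80.57/mo
New monthly escrow = $535.93 + $80.57 = $616.50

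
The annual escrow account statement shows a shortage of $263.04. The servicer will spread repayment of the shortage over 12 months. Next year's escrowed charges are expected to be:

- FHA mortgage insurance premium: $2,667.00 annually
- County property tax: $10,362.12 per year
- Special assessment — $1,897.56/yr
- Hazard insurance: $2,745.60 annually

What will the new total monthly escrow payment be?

FHA mortgage insurance premium: $2,667.00/yr
County property tax: $10,362.12/yr
Special assessment: $1,897.56/yr
Hazard insurance: $2,745.60/yr
Yearly total = $17,672.28
Base monthly escrow = $17,672.28 / 12 = $1,472.69
Shortage per month = $263.04 ÷ 12 = $21.92
New monthly escrow = $1,472.69 + $21.92 = $1,494.61

$1,494.61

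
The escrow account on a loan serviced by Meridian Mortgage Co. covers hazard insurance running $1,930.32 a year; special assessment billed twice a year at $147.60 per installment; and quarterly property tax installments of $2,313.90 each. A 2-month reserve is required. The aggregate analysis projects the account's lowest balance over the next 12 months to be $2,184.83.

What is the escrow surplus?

Hazard insurance = $1,930.32/yr
Special assessment = $147.60 × 2 = $295.20/yr
Property tax = $2,313.90 × 4 = $9,255.60/yr
Total annual escrow = $11,481.12
Base monthly escrow = $11,481.12 / 12 = $956.76
Required cushion = 2 × $956.76 = $1,913.52
Excess over cushion: $2,184.83 − $1,913.52 = $271.31

$271.31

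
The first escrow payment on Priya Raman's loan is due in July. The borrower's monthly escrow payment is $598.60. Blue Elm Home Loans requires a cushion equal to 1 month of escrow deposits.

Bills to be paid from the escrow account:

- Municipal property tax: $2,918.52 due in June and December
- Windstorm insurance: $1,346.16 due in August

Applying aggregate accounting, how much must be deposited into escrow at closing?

$1,271.68

Cushion = 1 × $598.60 = $598.60
Trial balance (start $0, +$598.60 each month, − disbursements):
  Jul: +$598.60 → $598.60
  Aug: +$598.60 − $1,346.16 → -$148.96
  Sep: +$598.60 → $449.64
  Oct: +$598.60 → $1,048.24
  Nov: +$598.60 → $1,646.84
  Dec: +$598.60 − $2,918.52 → -$673.08
  Jan: +$598.60 → -$74.48
  Feb: +$598.60 → $524.12
  Mar: +$598.60 → $1,122.72
  Apr: +$598.60 → $1,721.32
  May: +$598.60 → $2,319.92
  Jun: +$598.60 − $2,918.52 → $0.00
Lowest trial balance = -$673.08 (Dec)
Initial deposit = cushion − low point = $598.60 − (-$673.08) = $1,271.68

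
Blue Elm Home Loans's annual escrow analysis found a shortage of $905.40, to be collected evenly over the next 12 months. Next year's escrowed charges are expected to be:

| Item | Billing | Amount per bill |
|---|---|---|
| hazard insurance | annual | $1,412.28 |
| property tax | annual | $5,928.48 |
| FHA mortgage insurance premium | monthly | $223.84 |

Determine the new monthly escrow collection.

$911.02

Hazard insurance — $1,412.28
Property tax — $5,928.48
FHA mortgage insurance premium — $223.84 × 12 = $2,686.08
Annual escrow total = $1,412.28 + $5,928.48 + $2,686.08 = $10,026.84
Monthly = $10,026.84 ÷ 12 = $835.57
Monthly shortage recovery: $905.40 / 12 = $75.45
New monthly escrow = $835.57 + $75.45 = $911.02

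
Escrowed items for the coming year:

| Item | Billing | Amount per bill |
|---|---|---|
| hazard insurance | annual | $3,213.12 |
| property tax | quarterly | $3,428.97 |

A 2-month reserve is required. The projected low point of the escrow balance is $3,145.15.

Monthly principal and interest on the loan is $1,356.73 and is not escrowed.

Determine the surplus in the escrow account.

Hazard insurance — $3,213.12/yr
Property tax — $3,428.97 × 4 = $13,715.88/yr
Combined annual = $3,213.12 + $13,715.88 = $16,929.00
Monthly escrow = $16,929.00 / 12 = $1,410.75
Required reserve = 2 × $1,410.75 = $2,821.50
Excess over cushion: $3,145.15 − $2,821.50 = $323.65

$323.65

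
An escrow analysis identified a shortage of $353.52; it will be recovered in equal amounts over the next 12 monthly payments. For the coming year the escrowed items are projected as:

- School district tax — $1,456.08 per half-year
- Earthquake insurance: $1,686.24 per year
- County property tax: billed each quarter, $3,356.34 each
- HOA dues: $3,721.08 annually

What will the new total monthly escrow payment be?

School district tax — $1,456.08 × 2 = $2,912.16 per year
Earthquake insurance — $1,686.24 per year
County property tax — $3,356.34 × 4 = $13,425.36 per year
HOA dues — $3,721.08 per year
Total per year = $2,912.16 + $1,686.24 + $13,425.36 + $3,721.08 = $21,744.84
Base monthly escrow = $21,744.84 ÷ 12 = $1,812.07
Monthly shortage recovery: $353.52 / 12 = $29.46
Adjusted monthly = $1,812.07 + $29.46 = $1,841.53

$1,841.53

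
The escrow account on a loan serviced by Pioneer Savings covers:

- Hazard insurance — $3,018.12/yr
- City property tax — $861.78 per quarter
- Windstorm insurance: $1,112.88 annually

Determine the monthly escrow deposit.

Hazard insurance: $3,018.12
City property tax: $861.78 × 4 = $3,447.12
Windstorm insurance: $1,112.88
Annual escrow total = $3,018.12 + $3,447.12 + $1,112.88 = $7,578.12
Per month = $7,578.12 ÷ 12 = $631.51

$631.51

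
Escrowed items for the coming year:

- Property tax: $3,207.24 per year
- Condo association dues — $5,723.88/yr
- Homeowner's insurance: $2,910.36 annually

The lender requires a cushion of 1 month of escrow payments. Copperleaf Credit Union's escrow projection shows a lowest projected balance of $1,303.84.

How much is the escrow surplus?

$317.05

Property tax: $3,207.24
Condo association dues: $5,723.88
Homeowner's insurance: $2,910.36
Yearly total = $3,207.24 + $5,723.88 + $2,910.36 = $11,841.48
Base monthly escrow = $11,841.48 / 12 = $986.79
Required reserve = 1 × $986.79 = $986.79
Surplus = $1,303.84 − $986.79 = $317.05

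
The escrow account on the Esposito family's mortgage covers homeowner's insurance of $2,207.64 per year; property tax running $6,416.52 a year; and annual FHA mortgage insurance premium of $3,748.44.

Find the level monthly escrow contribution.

$1,031.05

Homeowner's insurance — $2,207.64/yr
Property tax — $6,416.52/yr
FHA mortgage insurance premium — $3,748.44/yr
Yearly total = $2,207.64 + $6,416.52 + $3,748.44 = $12,372.60
Monthly escrow = $12,372.60 ÷ 12 = $1,031.05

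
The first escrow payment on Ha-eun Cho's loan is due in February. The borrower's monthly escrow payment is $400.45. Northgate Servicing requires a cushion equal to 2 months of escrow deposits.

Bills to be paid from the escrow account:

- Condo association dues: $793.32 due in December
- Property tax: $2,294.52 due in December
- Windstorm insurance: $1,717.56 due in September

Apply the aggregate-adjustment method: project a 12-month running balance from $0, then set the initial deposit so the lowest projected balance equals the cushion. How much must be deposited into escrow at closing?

$1,201.35

Cushion = 2 × $400.45 = $800.90
Trial balance (start $0, +$400.45 each month, − disbursements):
  Feb: +$400.45 → $400.45
  Mar: +$400.45 → $800.90
  Apr: +$400.45 → $1,201.35
  May: +$400.45 → $1,601.80
  Jun: +$400.45 → $2,002.25
  Jul: +$400.45 → $2,402.70
  Aug: +$400.45 → $2,803.15
  Sep: +$400.45 − $1,717.56 → $1,486.04
  Oct: +$400.45 → $1,886.49
  Nov: +$400.45 → $2,286.94
  Dec: +$400.45 − $3,087.84 → -$400.45
  Jan: +$400.45 → $0.00
Lowest trial balance = -$400.45 (Dec)
Initial deposit = cushion − low point = $800.90 − (-$400.45) = $1,201.35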